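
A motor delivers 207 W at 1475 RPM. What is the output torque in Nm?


omega = 1475 * 2*pi/60 = 154.4616 rad/s
tau = P / omega = 207 / 154.4616
= 1.3401 Nm


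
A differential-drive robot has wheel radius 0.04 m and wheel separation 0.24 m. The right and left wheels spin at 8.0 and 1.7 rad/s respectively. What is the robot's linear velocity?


vR = r*wR = 0.04*8.0 = 0.32 m/s
vL = r*wL = 0.04*1.7 = 0.068 m/s
v = (vR+vL)/2 = 0.194 m/s
omega = (vR-vL)/L = 1.05 rad/s
linear velocity = 0.194 m/s


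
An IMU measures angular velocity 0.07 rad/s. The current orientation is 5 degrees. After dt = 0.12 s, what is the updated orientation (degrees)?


delta_theta = w * dt = 0.07 * 0.12 = 0.0084 rad
= 0.4813 deg
theta_new = 5 + 0.4813 = 5.4813 deg


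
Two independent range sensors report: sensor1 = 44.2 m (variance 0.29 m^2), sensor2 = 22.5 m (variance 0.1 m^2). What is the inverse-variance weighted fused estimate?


w1 = (1/var1) / (1/var1 + 1/var2)
   = 3.4483 / (3.4483 + 10.0) = 0.2564
w2 = 1 - w1 = 0.7436
fused = w1*s1 + w2*s2 = 11.3333 + 16.7308
= 28.0641 m


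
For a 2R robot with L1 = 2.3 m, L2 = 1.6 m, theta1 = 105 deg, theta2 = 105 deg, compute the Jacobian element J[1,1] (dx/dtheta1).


J[1,1] = -L1*sin(t1) - L2*sin(t1+t2)
= -2.3*sin(105) - 1.6*sin(210)
= -1.4216


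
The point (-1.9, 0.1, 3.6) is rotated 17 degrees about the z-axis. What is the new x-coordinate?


Rotation about z-axis: x' = x*cos(theta) - y*sin(theta)
= -1.9 * 0.9563 - 0.1 * 0.2924
= -1.8462


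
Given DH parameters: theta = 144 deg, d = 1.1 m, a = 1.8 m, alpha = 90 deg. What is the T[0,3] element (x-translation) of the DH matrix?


T[0,3] = a * cos(theta)
= 1.8 * cos(144 deg)
= 1.8 * -0.809
= -1.4562


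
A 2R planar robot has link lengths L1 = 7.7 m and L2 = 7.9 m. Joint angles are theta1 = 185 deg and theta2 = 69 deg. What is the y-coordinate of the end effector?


Convert angles to radians: theta1 = 3.2289, theta2 = 1.2043
y = L1*sin(theta1) + L2*sin(theta1+theta2)
y = -0.6711 + -7.594
y = -8.2651


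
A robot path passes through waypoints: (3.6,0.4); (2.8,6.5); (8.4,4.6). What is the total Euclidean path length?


Segment lengths:
  seg1 = sqrt((-0.8)^2 + (6.1)^2) = 6.1522
  seg2 = sqrt((5.6)^2 + (-1.9)^2) = 5.9135
Total = 12.0658


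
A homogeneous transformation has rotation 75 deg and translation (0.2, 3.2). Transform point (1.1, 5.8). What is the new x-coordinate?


x' = cos(theta)*px - sin(theta)*py + tx
= 0.2588*1.1 - 0.9659*5.8 + 0.2
= -5.1177


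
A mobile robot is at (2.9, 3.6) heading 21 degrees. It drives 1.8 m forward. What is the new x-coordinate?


x_new = x0 + d*cos(theta)
= 2.9 + 1.8*cos(21)
= 2.9 + 1.6804
= 4.5804


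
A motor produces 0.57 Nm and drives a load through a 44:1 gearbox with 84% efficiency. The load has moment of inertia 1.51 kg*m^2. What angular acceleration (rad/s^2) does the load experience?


tau_out = tau_motor * N * eta
= 0.57 * 44 * 0.84 = 21.0672 Nm
alpha = tau_out / I = 21.0672 / 1.51
= 13.9518 rad/s^2


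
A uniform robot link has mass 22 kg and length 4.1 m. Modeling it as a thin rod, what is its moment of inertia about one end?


I = (1/3) * m * L^2
= (1/3) * 22 * 4.1^2
= 0.333333 * 22 * 16.81
= 123.2733 kg*m^2


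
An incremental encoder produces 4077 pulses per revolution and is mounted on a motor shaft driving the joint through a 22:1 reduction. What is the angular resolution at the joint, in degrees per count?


counts per rev = 4077
effective counts at joint = 4077 * 22 = 89694
resolution = 360 / 89694
= 0.004 deg/count


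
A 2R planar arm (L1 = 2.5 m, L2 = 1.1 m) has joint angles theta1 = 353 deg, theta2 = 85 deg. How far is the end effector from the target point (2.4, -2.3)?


End effector via forward kinematics:
x = L1*cos(t1) + L2*cos(t1+t2) = 2.7101
y = L1*sin(t1) + L2*sin(t1+t2) = 0.7713
Distance to target:
d = sqrt((2.4 - 2.7101)^2 + (-2.3 - 0.7713)^2)
= sqrt(0.0961 + 9.4328)
= 3.0869 m


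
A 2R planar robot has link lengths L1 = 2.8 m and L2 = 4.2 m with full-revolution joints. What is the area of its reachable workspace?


r_max = L1 + L2 = 7.0 m
r_min = |L1 - L2| = 1.4 m
Area = pi*(r_max^2 - r_min^2)
= pi*(49.0 - 1.96)
= pi * 47.04
= 147.7805 m^2


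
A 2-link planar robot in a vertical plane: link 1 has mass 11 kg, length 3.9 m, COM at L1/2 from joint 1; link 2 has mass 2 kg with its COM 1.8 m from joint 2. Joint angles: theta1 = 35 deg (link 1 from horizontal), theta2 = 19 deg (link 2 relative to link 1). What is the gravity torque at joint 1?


Horizontal distance from joint 1 to link-1 COM:
  x_c1 = (L1/2)*cos(t1) = 1.95 * 0.8192 = 1.5973 m
Horizontal distance from joint 1 to link-2 COM:
  x_c2 = L1*cos(t1) + Lc2*cos(t1+t2)
       = 3.9*0.8192 + 1.8*0.5878 = 4.2527 m
tau1 = m1*g*x_c1 + m2*g*x_c2
     = 11*9.81*1.5973 + 2*9.81*4.2527
     = 172.3697 + 83.4381
     = 255.8078 Nm


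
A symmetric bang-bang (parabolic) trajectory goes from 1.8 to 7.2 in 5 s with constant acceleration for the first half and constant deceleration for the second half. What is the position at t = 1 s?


Symmetric rest-to-rest: each phase covers (pf-p0)/2 in time T/2. 0.5*a*(T/2)^2 = (pf-p0)/2 => a = 4*(pf-p0)/T^2
a = 4*(7.2-1.8)/5^2 = 0.864
t = 1 is in the acceleration phase (t <= T/2).
p = p0 + 0.5*a*t^2 = 1.8 + 0.5*0.864*1^2
= 2.232


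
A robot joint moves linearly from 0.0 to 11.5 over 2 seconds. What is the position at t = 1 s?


s = t/T = 1/2 = 0.5
p(t) = p0 + (pf-p0)*s
= 0.0 + (11.5 - 0.0) * 0.5
= 5.75


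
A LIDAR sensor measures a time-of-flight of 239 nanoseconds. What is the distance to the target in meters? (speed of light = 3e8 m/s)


tof = 239 ns = 2.39e-07 s
dist = c * tof / 2
= 3e8 * 2.39e-07 / 2
= 35.85 m


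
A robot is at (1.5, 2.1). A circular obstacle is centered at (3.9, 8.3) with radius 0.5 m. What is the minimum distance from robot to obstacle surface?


center_dist = sqrt((1.5-3.9)^2 + (2.1-8.3)^2)
= sqrt(5.76 + 38.44)
= 6.6483
min_dist = center_dist - radius = 6.6483 - 0.5 = 6.1483 m


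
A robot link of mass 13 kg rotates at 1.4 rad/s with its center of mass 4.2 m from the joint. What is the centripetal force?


F = m * omega^2 * r
= 13 * 1.4^2 * 4.2
= 13 * 1.96 * 4.2
= 107.016 N


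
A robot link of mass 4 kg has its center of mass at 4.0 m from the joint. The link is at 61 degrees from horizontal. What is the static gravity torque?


tau = m*g*L*cos(angle)
= 4 * 9.81 * 4.0 * cos(61 deg)
= 4 * 9.81 * 4.0 * 0.4848
= 76.0957 Nm


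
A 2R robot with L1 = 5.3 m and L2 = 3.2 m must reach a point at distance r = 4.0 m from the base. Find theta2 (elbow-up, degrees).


cos(theta2) = (r^2 - L1^2 - L2^2) / (2*L1*L2)
cos(theta2) = (16.0 - 28.09 - 10.24) / 33.92
cos(theta2) = -0.658314
theta2 = 131.1714 degrees


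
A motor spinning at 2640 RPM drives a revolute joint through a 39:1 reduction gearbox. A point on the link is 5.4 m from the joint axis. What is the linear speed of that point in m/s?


omega_motor = 2640 * 2*pi/60 = 276.4602 rad/s
omega_joint = omega_motor / 39 = 7.0887 rad/s
v = omega_joint * r = 7.0887 * 5.4
= 38.2791 m/s


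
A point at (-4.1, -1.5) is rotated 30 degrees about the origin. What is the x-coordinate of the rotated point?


x' = x*cos(theta) - y*sin(theta)
cos(30 deg) = 0.866, sin(30 deg) = 0.5
x' = -4.1 * 0.866 - -1.5 * 0.5
= -3.5507 - -0.75
= -2.8007


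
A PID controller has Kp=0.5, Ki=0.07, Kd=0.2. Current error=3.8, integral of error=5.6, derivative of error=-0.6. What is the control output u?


u = Kp*e + Ki*int(e) + Kd*de/dt
= 0.5*3.8 + 0.07*5.6 + 0.2*(-0.6)
= 1.9 + 0.392 + -0.12
= 2.172


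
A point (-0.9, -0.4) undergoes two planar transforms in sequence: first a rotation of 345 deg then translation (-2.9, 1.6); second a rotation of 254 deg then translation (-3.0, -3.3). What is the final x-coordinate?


After transform 1:
x1 = cos(345)*-0.9 - sin(345)*-0.4 + -2.9 = -3.8729
y1 = sin(345)*-0.9 + cos(345)*-0.4 + 1.6 = 1.4466
After transform 2:
x2 = cos(254)*-3.8729 - sin(254)*1.4466 + -3.0
= -0.542


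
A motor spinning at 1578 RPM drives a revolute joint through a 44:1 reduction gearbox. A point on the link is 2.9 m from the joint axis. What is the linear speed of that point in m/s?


omega_motor = 1578 * 2*pi/60 = 165.2478 rad/s
omega_joint = omega_motor / 44 = 3.7556 rad/s
v = omega_joint * r = 3.7556 * 2.9
= 10.8913 m/s


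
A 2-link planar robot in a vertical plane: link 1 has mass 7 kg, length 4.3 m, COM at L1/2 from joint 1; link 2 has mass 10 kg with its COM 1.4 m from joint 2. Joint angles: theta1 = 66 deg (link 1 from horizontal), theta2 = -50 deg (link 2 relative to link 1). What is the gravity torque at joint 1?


Horizontal distance from joint 1 to link-1 COM:
  x_c1 = (L1/2)*cos(t1) = 2.15 * 0.4067 = 0.8745 m
Horizontal distance from joint 1 to link-2 COM:
  x_c2 = L1*cos(t1) + Lc2*cos(t1+t2)
       = 4.3*0.4067 + 1.4*0.9613 = 3.0947 m
tau1 = m1*g*x_c1 + m2*g*x_c2
     = 7*9.81*0.8745 + 10*9.81*3.0947
     = 60.0508 + 303.5934
     = 363.6442 Nm


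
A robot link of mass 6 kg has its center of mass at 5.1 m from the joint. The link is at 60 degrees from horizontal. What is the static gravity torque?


tau = m*g*L*cos(angle)
= 6 * 9.81 * 5.1 * cos(60 deg)
= 6 * 9.81 * 5.1 * 0.5
= 150.093 Nm


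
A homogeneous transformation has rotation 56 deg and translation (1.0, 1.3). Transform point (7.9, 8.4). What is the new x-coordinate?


x' = cos(theta)*px - sin(theta)*py + tx
= 0.5592*7.9 - 0.829*8.4 + 1.0
= -1.5463


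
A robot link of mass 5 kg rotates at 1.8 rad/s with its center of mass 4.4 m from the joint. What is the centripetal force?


F = m * omega^2 * r
= 5 * 1.8^2 * 4.4
= 5 * 3.24 * 4.4
= 71.28 N


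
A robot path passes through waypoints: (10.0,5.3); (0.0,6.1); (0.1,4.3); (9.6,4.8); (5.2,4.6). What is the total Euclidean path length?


Segment lengths:
  seg1 = sqrt((-10.0)^2 + (0.8)^2) = 10.0319
  seg2 = sqrt((0.1)^2 + (-1.8)^2) = 1.8028
  seg3 = sqrt((9.5)^2 + (0.5)^2) = 9.5131
  seg4 = sqrt((-4.4)^2 + (-0.2)^2) = 4.4045
Total = 25.7524


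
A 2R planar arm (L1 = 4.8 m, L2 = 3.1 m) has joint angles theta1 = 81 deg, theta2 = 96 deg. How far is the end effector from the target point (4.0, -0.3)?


End effector via forward kinematics:
x = L1*cos(t1) + L2*cos(t1+t2) = -2.3449
y = L1*sin(t1) + L2*sin(t1+t2) = 4.9031
Distance to target:
d = sqrt((4.0 - -2.3449)^2 + (-0.3 - 4.9031)^2)
= sqrt(40.2573 + 27.0727)
= 8.2055 m


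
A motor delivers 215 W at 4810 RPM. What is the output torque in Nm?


omega = 4810 * 2*pi/60 = 503.702 rad/s
tau = P / omega = 215 / 503.702
= 0.4268 Nm


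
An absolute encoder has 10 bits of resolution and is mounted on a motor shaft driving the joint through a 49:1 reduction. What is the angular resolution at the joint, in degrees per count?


counts = 2^10 = 1024
effective counts at joint = 1024 * 49 = 50176
resolution = 360 / 50176
= 0.0072 deg/count


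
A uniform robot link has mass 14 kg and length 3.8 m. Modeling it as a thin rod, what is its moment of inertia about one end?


I = (1/3) * m * L^2
= (1/3) * 14 * 3.8^2
= 0.333333 * 14 * 14.44
= 67.3867 kg*m^2


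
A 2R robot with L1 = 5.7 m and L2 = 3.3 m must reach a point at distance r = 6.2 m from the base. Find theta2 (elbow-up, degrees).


cos(theta2) = (r^2 - L1^2 - L2^2) / (2*L1*L2)
cos(theta2) = (38.44 - 32.49 - 10.89) / 37.62
cos(theta2) = -0.131313
theta2 = 97.5455 degrees


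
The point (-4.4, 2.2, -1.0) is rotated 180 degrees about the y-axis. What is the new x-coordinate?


Rotation about y-axis: x' = x*cos(theta) + z*sin(theta)
= -4.4 * -1.0 + -1.0 * 0.0
= 4.4


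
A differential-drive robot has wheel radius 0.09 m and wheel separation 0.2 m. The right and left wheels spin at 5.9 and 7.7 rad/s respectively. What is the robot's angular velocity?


vR = r*wR = 0.09*5.9 = 0.531 m/s
vL = r*wL = 0.09*7.7 = 0.693 m/s
v = (vR+vL)/2 = 0.612 m/s
omega = (vR-vL)/L = -0.81 rad/s
angular velocity = -0.81 rad/s


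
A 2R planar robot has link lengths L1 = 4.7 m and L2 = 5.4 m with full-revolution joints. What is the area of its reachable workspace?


r_max = L1 + L2 = 10.1 m
r_min = |L1 - L2| = 0.7 m
Area = pi*(r_max^2 - r_min^2)
= pi*(102.01 - 0.49)
= pi * 101.52
= 318.9345 m^2


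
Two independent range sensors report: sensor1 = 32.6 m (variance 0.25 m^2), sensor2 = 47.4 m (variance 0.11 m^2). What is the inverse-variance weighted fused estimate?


w1 = (1/var1) / (1/var1 + 1/var2)
   = 4.0 / (4.0 + 9.0909) = 0.3056
w2 = 1 - w1 = 0.6944
fused = w1*s1 + w2*s2 = 9.9611 + 32.9167
= 42.8778 m


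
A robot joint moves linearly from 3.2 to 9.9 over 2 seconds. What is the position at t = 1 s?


s = t/T = 1/2 = 0.5
p(t) = p0 + (pf-p0)*s
= 3.2 + (9.9 - 3.2) * 0.5
= 6.55


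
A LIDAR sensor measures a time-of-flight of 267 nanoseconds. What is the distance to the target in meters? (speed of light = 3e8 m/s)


tof = 267 ns = 2.67e-07 s
dist = c * tof / 2
= 3e8 * 2.67e-07 / 2
= 40.05 m


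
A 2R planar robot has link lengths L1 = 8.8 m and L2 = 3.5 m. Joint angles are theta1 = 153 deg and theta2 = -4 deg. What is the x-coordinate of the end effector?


Convert angles to radians: theta1 = 2.6704, theta2 = -0.0698
x = L1*cos(theta1) + L2*cos(theta1+theta2)
x = -7.8409 + -3.0001
x = -10.8409


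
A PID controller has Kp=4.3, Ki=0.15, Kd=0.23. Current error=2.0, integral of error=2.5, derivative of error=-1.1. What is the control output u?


u = Kp*e + Ki*int(e) + Kd*de/dt
= 4.3*2.0 + 0.15*2.5 + 0.23*(-1.1)
= 8.6 + 0.375 + -0.253
= 8.722


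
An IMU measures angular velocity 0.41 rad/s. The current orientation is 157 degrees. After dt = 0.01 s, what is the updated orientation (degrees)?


delta_theta = w * dt = 0.41 * 0.01 = 0.0041 rad
= 0.2349 deg
theta_new = 157 + 0.2349 = 157.2349 deg


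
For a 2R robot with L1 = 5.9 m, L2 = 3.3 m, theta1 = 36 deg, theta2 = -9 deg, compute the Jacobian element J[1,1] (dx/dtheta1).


J[1,1] = -L1*sin(t1) - L2*sin(t1+t2)
= -5.9*sin(36) - 3.3*sin(27)
= -4.9661


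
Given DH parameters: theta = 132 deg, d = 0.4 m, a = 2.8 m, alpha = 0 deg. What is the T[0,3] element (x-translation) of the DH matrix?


T[0,3] = a * cos(theta)
= 2.8 * cos(132 deg)
= 2.8 * -0.6691
= -1.8736


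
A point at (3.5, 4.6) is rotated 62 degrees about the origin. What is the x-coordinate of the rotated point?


x' = x*cos(theta) - y*sin(theta)
cos(62 deg) = 0.4695, sin(62 deg) = 0.8829
x' = 3.5 * 0.4695 - 4.6 * 0.8829
= 1.6432 - 4.0616
= -2.4184


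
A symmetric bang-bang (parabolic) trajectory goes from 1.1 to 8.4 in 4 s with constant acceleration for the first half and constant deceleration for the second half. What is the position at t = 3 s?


Symmetric rest-to-rest: each phase covers (pf-p0)/2 in time T/2. 0.5*a*(T/2)^2 = (pf-p0)/2 => a = 4*(pf-p0)/T^2
a = 4*(8.4-1.1)/4^2 = 1.825
t = 3 is in the deceleration phase (t > T/2).
p = pf - 0.5*a*(T-t)^2 = 8.4 - 0.5*1.825*1^2
= 7.4875


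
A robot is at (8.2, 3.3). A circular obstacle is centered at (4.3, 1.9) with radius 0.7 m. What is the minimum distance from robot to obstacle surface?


center_dist = sqrt((8.2-4.3)^2 + (3.3-1.9)^2)
= sqrt(15.21 + 1.96)
= 4.1437
min_dist = center_dist - radius = 4.1437 - 0.7 = 3.4437 m


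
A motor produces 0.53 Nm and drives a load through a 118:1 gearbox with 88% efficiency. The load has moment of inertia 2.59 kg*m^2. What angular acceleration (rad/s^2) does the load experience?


tau_out = tau_motor * N * eta
= 0.53 * 118 * 0.88 = 55.0352 Nm
alpha = tau_out / I = 55.0352 / 2.59
= 21.2491 rad/s^2


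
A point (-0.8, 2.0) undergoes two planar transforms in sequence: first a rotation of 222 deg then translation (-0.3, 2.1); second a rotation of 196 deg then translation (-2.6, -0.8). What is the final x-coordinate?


After transform 1:
x1 = cos(222)*-0.8 - sin(222)*2.0 + -0.3 = 1.6328
y1 = sin(222)*-0.8 + cos(222)*2.0 + 2.1 = 1.149
After transform 2:
x2 = cos(196)*1.6328 - sin(196)*1.149 + -2.6
= -3.8528


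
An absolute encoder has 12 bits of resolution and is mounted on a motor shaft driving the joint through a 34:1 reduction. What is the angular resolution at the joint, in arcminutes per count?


counts = 2^12 = 4096
effective counts at joint = 4096 * 34 = 139264
resolution = 360*60 / 139264
= 0.1551 arcmin/count


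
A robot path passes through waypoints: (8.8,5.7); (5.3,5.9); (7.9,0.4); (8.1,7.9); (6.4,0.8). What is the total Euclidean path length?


Segment lengths:
  seg1 = sqrt((-3.5)^2 + (0.2)^2) = 3.5057
  seg2 = sqrt((2.6)^2 + (-5.5)^2) = 6.0836
  seg3 = sqrt((0.2)^2 + (7.5)^2) = 7.5027
  seg4 = sqrt((-1.7)^2 + (-7.1)^2) = 7.3007
Total = 24.3926


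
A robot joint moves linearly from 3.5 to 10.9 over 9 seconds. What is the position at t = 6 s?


s = t/T = 6/9 = 0.6667
p(t) = p0 + (pf-p0)*s
= 3.5 + (10.9 - 3.5) * 0.6667
= 8.4333


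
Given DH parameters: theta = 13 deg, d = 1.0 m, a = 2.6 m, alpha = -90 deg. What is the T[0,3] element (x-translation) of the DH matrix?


T[0,3] = a * cos(theta)
= 2.6 * cos(13 deg)
= 2.6 * 0.9744
= 2.5334


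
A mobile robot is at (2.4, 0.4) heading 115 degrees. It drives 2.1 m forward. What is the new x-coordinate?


x_new = x0 + d*cos(theta)
= 2.4 + 2.1*cos(115)
= 2.4 + -0.8875
= 1.5125


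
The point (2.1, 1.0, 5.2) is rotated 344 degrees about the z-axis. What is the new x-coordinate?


Rotation about z-axis: x' = x*cos(theta) - y*sin(theta)
= 2.1 * 0.9613 - 1.0 * -0.2756
= 2.2943


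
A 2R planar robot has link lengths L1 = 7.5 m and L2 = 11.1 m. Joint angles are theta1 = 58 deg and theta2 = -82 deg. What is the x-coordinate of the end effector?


Convert angles to radians: theta1 = 1.0123, theta2 = -1.4312
x = L1*cos(theta1) + L2*cos(theta1+theta2)
x = 3.9744 + 10.1404
x = 14.1147


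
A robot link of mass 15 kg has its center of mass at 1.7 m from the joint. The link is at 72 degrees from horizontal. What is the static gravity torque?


tau = m*g*L*cos(angle)
= 15 * 9.81 * 1.7 * cos(72 deg)
= 15 * 9.81 * 1.7 * 0.309
= 77.3021 Nm


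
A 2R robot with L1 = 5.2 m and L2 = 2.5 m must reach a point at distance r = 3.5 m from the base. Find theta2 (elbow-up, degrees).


cos(theta2) = (r^2 - L1^2 - L2^2) / (2*L1*L2)
cos(theta2) = (12.25 - 27.04 - 6.25) / 26.0
cos(theta2) = -0.809231
theta2 = 144.0208 degrees


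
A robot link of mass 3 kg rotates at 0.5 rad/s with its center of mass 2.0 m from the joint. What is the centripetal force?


F = m * omega^2 * r
= 3 * 0.5^2 * 2.0
= 3 * 0.25 * 2.0
= 1.5 N


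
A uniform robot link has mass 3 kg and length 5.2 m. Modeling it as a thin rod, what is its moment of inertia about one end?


I = (1/3) * m * L^2
= (1/3) * 3 * 5.2^2
= 0.333333 * 3 * 27.04
= 27.04 kg*m^2


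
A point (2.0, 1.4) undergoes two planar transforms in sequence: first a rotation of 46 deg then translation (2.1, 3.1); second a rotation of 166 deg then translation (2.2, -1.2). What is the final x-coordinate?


After transform 1:
x1 = cos(46)*2.0 - sin(46)*1.4 + 2.1 = 2.4822
y1 = sin(46)*2.0 + cos(46)*1.4 + 3.1 = 5.5112
After transform 2:
x2 = cos(166)*2.4822 - sin(166)*5.5112 + 2.2
= -1.5418


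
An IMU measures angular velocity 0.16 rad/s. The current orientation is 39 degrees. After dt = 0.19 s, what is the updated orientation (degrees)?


delta_theta = w * dt = 0.16 * 0.19 = 0.0304 rad
= 1.7418 deg
theta_new = 39 + 1.7418 = 40.7418 deg


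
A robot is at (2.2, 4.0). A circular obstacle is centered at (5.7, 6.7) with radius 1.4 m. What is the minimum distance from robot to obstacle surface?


center_dist = sqrt((2.2-5.7)^2 + (4.0-6.7)^2)
= sqrt(12.25 + 7.29)
= 4.4204
min_dist = center_dist - radius = 4.4204 - 1.4 = 3.0204 m


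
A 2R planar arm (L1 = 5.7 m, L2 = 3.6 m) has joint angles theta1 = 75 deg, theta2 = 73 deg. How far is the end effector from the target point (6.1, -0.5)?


End effector via forward kinematics:
x = L1*cos(t1) + L2*cos(t1+t2) = -1.5777
y = L1*sin(t1) + L2*sin(t1+t2) = 7.4135
Distance to target:
d = sqrt((6.1 - -1.5777)^2 + (-0.5 - 7.4135)^2)
= sqrt(58.9471 + 62.6233)
= 11.0259 m


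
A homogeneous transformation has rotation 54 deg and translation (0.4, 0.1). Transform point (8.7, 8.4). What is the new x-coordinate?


x' = cos(theta)*px - sin(theta)*py + tx
= 0.5878*8.7 - 0.809*8.4 + 0.4
= -1.282


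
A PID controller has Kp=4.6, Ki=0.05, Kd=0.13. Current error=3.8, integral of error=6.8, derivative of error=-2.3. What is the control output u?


u = Kp*e + Ki*int(e) + Kd*de/dt
= 4.6*3.8 + 0.05*6.8 + 0.13*(-2.3)
= 17.48 + 0.34 + -0.299
= 17.521


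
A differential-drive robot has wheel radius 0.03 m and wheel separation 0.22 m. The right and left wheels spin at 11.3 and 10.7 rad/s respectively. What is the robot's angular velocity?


vR = r*wR = 0.03*11.3 = 0.339 m/s
vL = r*wL = 0.03*10.7 = 0.321 m/s
v = (vR+vL)/2 = 0.33 m/s
omega = (vR-vL)/L = 0.0818 rad/s
angular velocity = 0.0818 rad/s


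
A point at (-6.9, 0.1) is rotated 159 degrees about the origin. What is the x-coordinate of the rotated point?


x' = x*cos(theta) - y*sin(theta)
cos(159 deg) = -0.9336, sin(159 deg) = 0.3584
x' = -6.9 * -0.9336 - 0.1 * 0.3584
= 6.4417 - 0.0358
= 6.4059


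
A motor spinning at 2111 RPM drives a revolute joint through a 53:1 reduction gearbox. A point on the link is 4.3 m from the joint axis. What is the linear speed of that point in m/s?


omega_motor = 2111 * 2*pi/60 = 221.0634 rad/s
omega_joint = omega_motor / 53 = 4.171 rad/s
v = omega_joint * r = 4.171 * 4.3
= 17.9353 m/s


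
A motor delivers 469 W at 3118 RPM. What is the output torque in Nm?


omega = 3118 * 2*pi/60 = 326.5162 rad/s
tau = P / omega = 469 / 326.5162
= 1.4364 Nm


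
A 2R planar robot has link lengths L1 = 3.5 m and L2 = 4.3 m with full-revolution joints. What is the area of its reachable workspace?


r_max = L1 + L2 = 7.8 m
r_min = |L1 - L2| = 0.8 m
Area = pi*(r_max^2 - r_min^2)
= pi*(60.84 - 0.64)
= pi * 60.2
= 189.1239 m^2


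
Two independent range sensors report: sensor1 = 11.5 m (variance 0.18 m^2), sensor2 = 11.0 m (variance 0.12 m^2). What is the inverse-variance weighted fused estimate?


w1 = (1/var1) / (1/var1 + 1/var2)
   = 5.5556 / (5.5556 + 8.3333) = 0.4
w2 = 1 - w1 = 0.6
fused = w1*s1 + w2*s2 = 4.6 + 6.6
= 11.2 m


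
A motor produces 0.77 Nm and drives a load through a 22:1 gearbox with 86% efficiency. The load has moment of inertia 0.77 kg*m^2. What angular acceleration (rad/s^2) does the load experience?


tau_out = tau_motor * N * eta
= 0.77 * 22 * 0.86 = 14.5684 Nm
alpha = tau_out / I = 14.5684 / 0.77
= 18.92 rad/s^2


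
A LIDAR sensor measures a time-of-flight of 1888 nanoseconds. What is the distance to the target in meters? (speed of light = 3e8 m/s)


tof = 1888 ns = 1.888e-06 s
dist = c * tof / 2
= 3e8 * 1.888e-06 / 2
= 283.2 m


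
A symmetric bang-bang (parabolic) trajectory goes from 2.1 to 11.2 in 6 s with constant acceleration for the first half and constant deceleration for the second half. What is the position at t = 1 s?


Symmetric rest-to-rest: each phase covers (pf-p0)/2 in time T/2. 0.5*a*(T/2)^2 = (pf-p0)/2 => a = 4*(pf-p0)/T^2
a = 4*(11.2-2.1)/6^2 = 1.0111
t = 1 is in the acceleration phase (t <= T/2).
p = p0 + 0.5*a*t^2 = 2.1 + 0.5*1.0111*1^2
= 2.6056


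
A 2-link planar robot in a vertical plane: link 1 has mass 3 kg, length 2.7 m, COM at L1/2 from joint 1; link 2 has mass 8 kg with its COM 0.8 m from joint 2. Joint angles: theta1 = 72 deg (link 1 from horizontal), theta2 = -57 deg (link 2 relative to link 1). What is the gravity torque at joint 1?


Horizontal distance from joint 1 to link-1 COM:
  x_c1 = (L1/2)*cos(t1) = 1.35 * 0.309 = 0.4172 m
Horizontal distance from joint 1 to link-2 COM:
  x_c2 = L1*cos(t1) + Lc2*cos(t1+t2)
       = 2.7*0.309 + 0.8*0.9659 = 1.6071 m
tau1 = m1*g*x_c1 + m2*g*x_c2
     = 3*9.81*0.4172 + 8*9.81*1.6071
     = 12.2774 + 126.1242
     = 138.4016 Nm


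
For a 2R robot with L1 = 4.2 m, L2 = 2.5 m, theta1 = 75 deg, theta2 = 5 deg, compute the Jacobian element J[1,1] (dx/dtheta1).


J[1,1] = -L1*sin(t1) - L2*sin(t1+t2)
= -4.2*sin(75) - 2.5*sin(80)
= -6.5189


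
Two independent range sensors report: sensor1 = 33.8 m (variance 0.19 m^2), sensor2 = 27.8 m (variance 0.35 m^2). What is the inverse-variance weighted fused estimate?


w1 = (1/var1) / (1/var1 + 1/var2)
   = 5.2632 / (5.2632 + 2.8571) = 0.6481
w2 = 1 - w1 = 0.3519
fused = w1*s1 + w2*s2 = 21.9074 + 9.7815
= 31.6889 m


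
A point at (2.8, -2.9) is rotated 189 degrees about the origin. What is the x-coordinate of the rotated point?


x' = x*cos(theta) - y*sin(theta)
cos(189 deg) = -0.9877, sin(189 deg) = -0.1564
x' = 2.8 * -0.9877 - -2.9 * -0.1564
= -2.7655 - 0.4537
= -3.2192


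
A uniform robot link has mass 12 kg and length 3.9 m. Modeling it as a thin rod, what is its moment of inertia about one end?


I = (1/3) * m * L^2
= (1/3) * 12 * 3.9^2
= 0.333333 * 12 * 15.21
= 60.84 kg*m^2


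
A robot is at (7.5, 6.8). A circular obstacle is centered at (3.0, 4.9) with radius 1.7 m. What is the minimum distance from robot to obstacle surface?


center_dist = sqrt((7.5-3.0)^2 + (6.8-4.9)^2)
= sqrt(20.25 + 3.61)
= 4.8847
min_dist = center_dist - radius = 4.8847 - 1.7 = 3.1847 m


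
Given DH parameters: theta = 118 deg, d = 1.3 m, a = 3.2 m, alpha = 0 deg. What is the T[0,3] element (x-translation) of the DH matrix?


T[0,3] = a * cos(theta)
= 3.2 * cos(118 deg)
= 3.2 * -0.4695
= -1.5023


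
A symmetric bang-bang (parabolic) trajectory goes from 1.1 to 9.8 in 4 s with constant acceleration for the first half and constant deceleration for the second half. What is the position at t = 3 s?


Symmetric rest-to-rest: each phase covers (pf-p0)/2 in time T/2. 0.5*a*(T/2)^2 = (pf-p0)/2 => a = 4*(pf-p0)/T^2
a = 4*(9.8-1.1)/4^2 = 2.175
t = 3 is in the deceleration phase (t > T/2).
p = pf - 0.5*a*(T-t)^2 = 9.8 - 0.5*2.175*1^2
= 8.7125


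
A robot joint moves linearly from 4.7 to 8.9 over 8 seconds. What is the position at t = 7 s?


s = t/T = 7/8 = 0.875
p(t) = p0 + (pf-p0)*s
= 4.7 + (8.9 - 4.7) * 0.875
= 8.375


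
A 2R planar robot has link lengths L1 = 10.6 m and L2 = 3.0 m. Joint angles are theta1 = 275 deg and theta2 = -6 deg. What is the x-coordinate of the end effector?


Convert angles to radians: theta1 = 4.7997, theta2 = -0.1047
x = L1*cos(theta1) + L2*cos(theta1+theta2)
x = 0.9239 + -0.0524
x = 0.8715


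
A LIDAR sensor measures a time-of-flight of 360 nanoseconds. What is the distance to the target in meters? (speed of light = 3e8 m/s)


tof = 360 ns = 3.6e-07 s
dist = c * tof / 2
= 3e8 * 3.6e-07 / 2
= 54.0 m


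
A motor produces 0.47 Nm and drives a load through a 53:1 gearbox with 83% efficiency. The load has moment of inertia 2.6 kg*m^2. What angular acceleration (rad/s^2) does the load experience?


tau_out = tau_motor * N * eta
= 0.47 * 53 * 0.83 = 20.6753 Nm
alpha = tau_out / I = 20.6753 / 2.6
= 7.952 rad/s^2


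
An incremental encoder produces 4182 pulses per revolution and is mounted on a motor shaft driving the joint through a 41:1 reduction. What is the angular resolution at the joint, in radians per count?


counts per rev = 4182
effective counts at joint = 4182 * 41 = 171462
resolution = 2*pi / 171462
= 3.6645e-05 rad/count


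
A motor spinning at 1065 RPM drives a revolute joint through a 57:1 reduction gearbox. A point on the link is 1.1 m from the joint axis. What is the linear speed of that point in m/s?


omega_motor = 1065 * 2*pi/60 = 111.5265 rad/s
omega_joint = omega_motor / 57 = 1.9566 rad/s
v = omega_joint * r = 1.9566 * 1.1
= 2.1523 m/s


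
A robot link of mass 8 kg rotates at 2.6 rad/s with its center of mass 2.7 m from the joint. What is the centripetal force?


F = m * omega^2 * r
= 8 * 2.6^2 * 2.7
= 8 * 6.76 * 2.7
= 146.016 N


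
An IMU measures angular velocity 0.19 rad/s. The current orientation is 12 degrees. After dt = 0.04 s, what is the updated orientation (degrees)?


delta_theta = w * dt = 0.19 * 0.04 = 0.0076 rad
= 0.4354 deg
theta_new = 12 + 0.4354 = 12.4354 deg


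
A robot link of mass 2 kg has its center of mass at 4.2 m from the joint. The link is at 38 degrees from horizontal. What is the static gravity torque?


tau = m*g*L*cos(angle)
= 2 * 9.81 * 4.2 * cos(38 deg)
= 2 * 9.81 * 4.2 * 0.788
= 64.9352 Nm


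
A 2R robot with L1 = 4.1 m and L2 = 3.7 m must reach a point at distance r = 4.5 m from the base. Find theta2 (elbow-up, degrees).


cos(theta2) = (r^2 - L1^2 - L2^2) / (2*L1*L2)
cos(theta2) = (20.25 - 16.81 - 13.69) / 30.34
cos(theta2) = -0.337838
theta2 = 109.7452 degrees


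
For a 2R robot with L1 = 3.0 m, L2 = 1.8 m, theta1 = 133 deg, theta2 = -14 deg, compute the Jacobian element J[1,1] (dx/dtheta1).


J[1,1] = -L1*sin(t1) - L2*sin(t1+t2)
= -3.0*sin(133) - 1.8*sin(119)
= -3.7684


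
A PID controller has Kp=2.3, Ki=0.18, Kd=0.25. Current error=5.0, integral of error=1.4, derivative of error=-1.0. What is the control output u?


u = Kp*e + Ki*int(e) + Kd*de/dt
= 2.3*5.0 + 0.18*1.4 + 0.25*(-1.0)
= 11.5 + 0.252 + -0.25
= 11.502


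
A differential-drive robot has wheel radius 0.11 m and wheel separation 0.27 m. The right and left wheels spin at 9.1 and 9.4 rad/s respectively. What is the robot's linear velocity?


vR = r*wR = 0.11*9.1 = 1.001 m/s
vL = r*wL = 0.11*9.4 = 1.034 m/s
v = (vR+vL)/2 = 1.0175 m/s
omega = (vR-vL)/L = -0.1222 rad/s
linear velocity = 1.0175 m/s


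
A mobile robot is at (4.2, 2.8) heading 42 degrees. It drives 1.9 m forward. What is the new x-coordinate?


x_new = x0 + d*cos(theta)
= 4.2 + 1.9*cos(42)
= 4.2 + 1.412
= 5.612


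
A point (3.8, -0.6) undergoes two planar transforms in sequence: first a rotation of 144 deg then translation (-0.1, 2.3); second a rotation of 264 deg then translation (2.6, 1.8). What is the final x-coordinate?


After transform 1:
x1 = cos(144)*3.8 - sin(144)*-0.6 + -0.1 = -2.8216
y1 = sin(144)*3.8 + cos(144)*-0.6 + 2.3 = 5.019
After transform 2:
x2 = cos(264)*-2.8216 - sin(264)*5.019 + 2.6
= 7.8864


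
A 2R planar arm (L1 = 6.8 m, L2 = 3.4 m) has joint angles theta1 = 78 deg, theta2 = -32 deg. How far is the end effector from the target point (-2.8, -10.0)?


End effector via forward kinematics:
x = L1*cos(t1) + L2*cos(t1+t2) = 3.7756
y = L1*sin(t1) + L2*sin(t1+t2) = 9.0972
Distance to target:
d = sqrt((-2.8 - 3.7756)^2 + (-10.0 - 9.0972)^2)
= sqrt(43.239 + 364.7015)
= 20.1975 m


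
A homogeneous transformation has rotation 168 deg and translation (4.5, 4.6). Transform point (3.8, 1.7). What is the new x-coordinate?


x' = cos(theta)*px - sin(theta)*py + tx
= -0.9781*3.8 - 0.2079*1.7 + 4.5
= 0.4296


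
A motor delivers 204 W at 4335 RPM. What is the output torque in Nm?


omega = 4335 * 2*pi/60 = 453.9601 rad/s
tau = P / omega = 204 / 453.9601
= 0.4494 Nm


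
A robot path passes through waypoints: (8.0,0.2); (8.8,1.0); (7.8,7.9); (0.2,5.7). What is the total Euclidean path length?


Segment lengths:
  seg1 = sqrt((0.8)^2 + (0.8)^2) = 1.1314
  seg2 = sqrt((-1.0)^2 + (6.9)^2) = 6.9721
  seg3 = sqrt((-7.6)^2 + (-2.2)^2) = 7.912
Total = 16.0155


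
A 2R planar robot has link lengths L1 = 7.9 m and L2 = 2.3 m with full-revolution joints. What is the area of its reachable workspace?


r_max = L1 + L2 = 10.2 m
r_min = |L1 - L2| = 5.6 m
Area = pi*(r_max^2 - r_min^2)
= pi*(104.04 - 31.36)
= pi * 72.68
= 228.331 m^2


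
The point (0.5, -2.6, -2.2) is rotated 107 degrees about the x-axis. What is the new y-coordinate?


Rotation about x-axis: y' = y*cos(theta) - z*sin(theta)
= -2.6 * -0.2924 - -2.2 * 0.9563
= 2.864


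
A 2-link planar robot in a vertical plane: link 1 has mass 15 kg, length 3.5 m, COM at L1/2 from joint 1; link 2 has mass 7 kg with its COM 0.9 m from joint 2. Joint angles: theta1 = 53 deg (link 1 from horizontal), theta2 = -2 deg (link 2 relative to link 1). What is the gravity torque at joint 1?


Horizontal distance from joint 1 to link-1 COM:
  x_c1 = (L1/2)*cos(t1) = 1.75 * 0.6018 = 1.0532 m
Horizontal distance from joint 1 to link-2 COM:
  x_c2 = L1*cos(t1) + Lc2*cos(t1+t2)
       = 3.5*0.6018 + 0.9*0.6293 = 2.6727 m
tau1 = m1*g*x_c1 + m2*g*x_c2
     = 15*9.81*1.0532 + 7*9.81*2.6727
     = 154.9749 + 183.5371
     = 338.512 Nm


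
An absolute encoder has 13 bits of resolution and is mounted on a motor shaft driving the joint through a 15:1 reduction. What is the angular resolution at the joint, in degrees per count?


counts = 2^13 = 8192
effective counts at joint = 8192 * 15 = 122880
resolution = 360 / 122880
= 0.0029 deg/count


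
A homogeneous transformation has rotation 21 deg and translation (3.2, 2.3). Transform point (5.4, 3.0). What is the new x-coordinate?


x' = cos(theta)*px - sin(theta)*py + tx
= 0.9336*5.4 - 0.3584*3.0 + 3.2
= 7.1662


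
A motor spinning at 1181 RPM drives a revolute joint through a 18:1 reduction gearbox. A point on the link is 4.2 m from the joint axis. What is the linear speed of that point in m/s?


omega_motor = 1181 * 2*pi/60 = 123.674 rad/s
omega_joint = omega_motor / 18 = 6.8708 rad/s
v = omega_joint * r = 6.8708 * 4.2
= 28.8573 m/s


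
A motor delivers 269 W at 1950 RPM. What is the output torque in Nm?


omega = 1950 * 2*pi/60 = 204.2035 rad/s
tau = P / omega = 269 / 204.2035
= 1.3173 Nm


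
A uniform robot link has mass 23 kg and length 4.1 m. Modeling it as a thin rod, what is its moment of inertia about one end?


I = (1/3) * m * L^2
= (1/3) * 23 * 4.1^2
= 0.333333 * 23 * 16.81
= 128.8767 kg*m^2


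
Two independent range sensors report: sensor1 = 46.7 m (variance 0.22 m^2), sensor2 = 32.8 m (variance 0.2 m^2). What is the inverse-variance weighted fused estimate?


w1 = (1/var1) / (1/var1 + 1/var2)
   = 4.5455 / (4.5455 + 5.0) = 0.4762
w2 = 1 - w1 = 0.5238
fused = w1*s1 + w2*s2 = 22.2381 + 17.181
= 39.419 m


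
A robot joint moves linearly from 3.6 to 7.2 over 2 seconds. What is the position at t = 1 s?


s = t/T = 1/2 = 0.5
p(t) = p0 + (pf-p0)*s
= 3.6 + (7.2 - 3.6) * 0.5
= 5.4


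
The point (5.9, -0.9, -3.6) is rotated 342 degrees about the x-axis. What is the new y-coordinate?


Rotation about x-axis: y' = y*cos(theta) - z*sin(theta)
= -0.9 * 0.9511 - -3.6 * -0.309
= -1.9684


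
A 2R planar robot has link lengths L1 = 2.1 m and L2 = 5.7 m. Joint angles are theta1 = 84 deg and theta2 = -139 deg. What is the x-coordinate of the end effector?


Convert angles to radians: theta1 = 1.4661, theta2 = -2.426
x = L1*cos(theta1) + L2*cos(theta1+theta2)
x = 0.2195 + 3.2694
x = 3.4889


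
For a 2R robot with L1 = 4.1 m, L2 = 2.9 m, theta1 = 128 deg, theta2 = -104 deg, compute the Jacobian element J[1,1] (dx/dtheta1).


J[1,1] = -L1*sin(t1) - L2*sin(t1+t2)
= -4.1*sin(128) - 2.9*sin(24)
= -4.4104


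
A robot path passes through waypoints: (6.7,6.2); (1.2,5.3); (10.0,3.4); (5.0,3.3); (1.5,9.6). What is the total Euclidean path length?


Segment lengths:
  seg1 = sqrt((-5.5)^2 + (-0.9)^2) = 5.5731
  seg2 = sqrt((8.8)^2 + (-1.9)^2) = 9.0028
  seg3 = sqrt((-5.0)^2 + (-0.1)^2) = 5.001
  seg4 = sqrt((-3.5)^2 + (6.3)^2) = 7.2069
Total = 26.7839


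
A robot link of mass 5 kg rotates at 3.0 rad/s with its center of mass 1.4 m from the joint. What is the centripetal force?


F = m * omega^2 * r
= 5 * 3.0^2 * 1.4
= 5 * 9.0 * 1.4
= 63.0 N


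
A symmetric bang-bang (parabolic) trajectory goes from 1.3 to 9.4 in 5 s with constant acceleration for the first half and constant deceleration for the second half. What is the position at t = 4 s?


Symmetric rest-to-rest: each phase covers (pf-p0)/2 in time T/2. 0.5*a*(T/2)^2 = (pf-p0)/2 => a = 4*(pf-p0)/T^2
a = 4*(9.4-1.3)/5^2 = 1.296
t = 4 is in the deceleration phase (t > T/2).
p = pf - 0.5*a*(T-t)^2 = 9.4 - 0.5*1.296*1^2
= 8.752


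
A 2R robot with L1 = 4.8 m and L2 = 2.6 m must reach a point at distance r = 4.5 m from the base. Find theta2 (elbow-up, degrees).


cos(theta2) = (r^2 - L1^2 - L2^2) / (2*L1*L2)
cos(theta2) = (20.25 - 23.04 - 6.76) / 24.96
cos(theta2) = -0.382612
theta2 = 112.4956 degrees


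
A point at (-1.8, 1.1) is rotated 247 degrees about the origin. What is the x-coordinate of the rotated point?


x' = x*cos(theta) - y*sin(theta)
cos(247 deg) = -0.3907, sin(247 deg) = -0.9205
x' = -1.8 * -0.3907 - 1.1 * -0.9205
= 0.7033 - -1.0126
= 1.7159


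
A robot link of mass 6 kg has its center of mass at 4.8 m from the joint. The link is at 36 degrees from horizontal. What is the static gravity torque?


tau = m*g*L*cos(angle)
= 6 * 9.81 * 4.8 * cos(36 deg)
= 6 * 9.81 * 4.8 * 0.809
= 228.57 Nm


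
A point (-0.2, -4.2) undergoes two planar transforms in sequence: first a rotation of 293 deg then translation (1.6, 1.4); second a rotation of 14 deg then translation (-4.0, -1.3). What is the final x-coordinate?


After transform 1:
x1 = cos(293)*-0.2 - sin(293)*-4.2 + 1.6 = -2.3443
y1 = sin(293)*-0.2 + cos(293)*-4.2 + 1.4 = -0.057
After transform 2:
x2 = cos(14)*-2.3443 - sin(14)*-0.057 + -4.0
= -6.2608


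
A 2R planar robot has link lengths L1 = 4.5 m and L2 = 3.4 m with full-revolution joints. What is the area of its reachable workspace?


r_max = L1 + L2 = 7.9 m
r_min = |L1 - L2| = 1.1 m
Area = pi*(r_max^2 - r_min^2)
= pi*(62.41 - 1.21)
= pi * 61.2
= 192.2655 m^2


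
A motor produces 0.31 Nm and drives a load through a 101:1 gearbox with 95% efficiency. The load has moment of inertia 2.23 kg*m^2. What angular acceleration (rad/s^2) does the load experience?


tau_out = tau_motor * N * eta
= 0.31 * 101 * 0.95 = 29.7445 Nm
alpha = tau_out / I = 29.7445 / 2.23
= 13.3383 rad/s^2


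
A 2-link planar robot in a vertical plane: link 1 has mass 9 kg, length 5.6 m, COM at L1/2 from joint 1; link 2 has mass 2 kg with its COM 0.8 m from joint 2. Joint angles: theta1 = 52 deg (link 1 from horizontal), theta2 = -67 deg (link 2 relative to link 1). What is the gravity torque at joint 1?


Horizontal distance from joint 1 to link-1 COM:
  x_c1 = (L1/2)*cos(t1) = 2.8 * 0.6157 = 1.7239 m
Horizontal distance from joint 1 to link-2 COM:
  x_c2 = L1*cos(t1) + Lc2*cos(t1+t2)
       = 5.6*0.6157 + 0.8*0.9659 = 4.2204 m
tau1 = m1*g*x_c1 + m2*g*x_c2
     = 9*9.81*1.7239 + 2*9.81*4.2204
     = 152.1989 + 82.8051
     = 235.004 Nm


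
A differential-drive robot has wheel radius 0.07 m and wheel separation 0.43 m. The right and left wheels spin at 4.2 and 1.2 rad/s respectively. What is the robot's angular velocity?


vR = r*wR = 0.07*4.2 = 0.294 m/s
vL = r*wL = 0.07*1.2 = 0.084 m/s
v = (vR+vL)/2 = 0.189 m/s
omega = (vR-vL)/L = 0.4884 rad/s
angular velocity = 0.4884 rad/s


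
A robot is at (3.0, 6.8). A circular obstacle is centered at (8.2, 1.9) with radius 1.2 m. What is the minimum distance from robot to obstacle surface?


center_dist = sqrt((3.0-8.2)^2 + (6.8-1.9)^2)
= sqrt(27.04 + 24.01)
= 7.1449
min_dist = center_dist - radius = 7.1449 - 1.2 = 5.9449 m


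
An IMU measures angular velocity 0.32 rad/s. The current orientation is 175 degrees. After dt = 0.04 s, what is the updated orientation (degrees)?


delta_theta = w * dt = 0.32 * 0.04 = 0.0128 rad
= 0.7334 deg
theta_new = 175 + 0.7334 = 175.7334 deg


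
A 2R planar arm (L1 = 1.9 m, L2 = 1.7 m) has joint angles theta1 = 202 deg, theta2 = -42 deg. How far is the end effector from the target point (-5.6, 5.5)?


End effector via forward kinematics:
x = L1*cos(t1) + L2*cos(t1+t2) = -3.3591
y = L1*sin(t1) + L2*sin(t1+t2) = -0.1303
Distance to target:
d = sqrt((-5.6 - -3.3591)^2 + (5.5 - -0.1303)^2)
= sqrt(5.0215 + 31.7005)
= 6.0599 m


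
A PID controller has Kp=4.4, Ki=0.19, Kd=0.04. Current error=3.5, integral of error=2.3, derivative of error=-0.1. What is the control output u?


u = Kp*e + Ki*int(e) + Kd*de/dt
= 4.4*3.5 + 0.19*2.3 + 0.04*(-0.1)
= 15.4 + 0.437 + -0.004
= 15.833


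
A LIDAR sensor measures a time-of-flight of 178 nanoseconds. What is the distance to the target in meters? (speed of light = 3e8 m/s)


tof = 178 ns = 1.78e-07 s
dist = c * tof / 2
= 3e8 * 1.78e-07 / 2
= 26.7 m
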